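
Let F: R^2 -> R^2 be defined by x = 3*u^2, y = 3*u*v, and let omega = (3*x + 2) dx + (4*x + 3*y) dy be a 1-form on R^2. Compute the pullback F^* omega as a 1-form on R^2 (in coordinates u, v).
F^* omega = (3*u*(18*u^2 + 12*u*v + 9*v^2 + 4)) du + (u^2*(36*u + 27*v)) dv

Using F^*(f dg) = (f ∘ F) d(g ∘ F), substitute each coordinate x_i by F_i(u, v) in f_i, and replace dx_i by d F_i = (∂F_i/∂u) du + (∂F_i/∂v) dv.
  For the x component: f_1(F) = 9*u^2 + 2; d F_1 = (6*u) du + (0) dv
  For the y component: f_2(F) = 3*u*(4*u + 3*v); d F_2 = (3*v) du + (3*u) dv
Combining and collecting du, dv coefficients:
  coeff of du: 3*u*(18*u^2 + 12*u*v + 9*v^2 + 4)
  coeff of dv: u^2*(36*u + 27*v)
F^* omega = (3*u*(18*u^2 + 12*u*v + 9*v^2 + 4)) du + (u^2*(36*u + 27*v)) dv.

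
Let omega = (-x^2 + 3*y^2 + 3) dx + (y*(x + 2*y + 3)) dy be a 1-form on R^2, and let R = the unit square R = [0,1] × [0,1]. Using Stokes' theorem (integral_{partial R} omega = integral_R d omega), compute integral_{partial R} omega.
integral_(partial R) omega = -5/2

Stokes: integral_partial_R omega = integral_R d omega with d omega = (∂Q/∂x - ∂P/∂y) dx ∧ dy.
  ∂Q/∂x = y
  ∂P/∂y = 6*y
  integrand = ∂Q/∂x - ∂P/∂y = -5*y.
Integrating over R: integral_0^1 integral_0^1 (-5*y) dx dy = -5/2.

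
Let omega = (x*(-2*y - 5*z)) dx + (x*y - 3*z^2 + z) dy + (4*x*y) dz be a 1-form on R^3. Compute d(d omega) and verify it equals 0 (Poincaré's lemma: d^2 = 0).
d(d omega) = 0

Step 1: d omega = sum_{i<j} (∂f_j/∂x_i - ∂f_i/∂x_j) dx_i ∧ dx_j:
  coeff of dx ∧ dy: 2*x + y
  coeff of dx ∧ dz: 5*x + 4*y
  coeff of dy ∧ dz: 4*x + 6*z - 1
Step 2: Apply d again to each 2-form coefficient. The only possible 3-form in R^3 is dx ∧ dy ∧ dz, with coefficient
  ∂(coeff of dy∧dz)/∂x - ∂(coeff of dx∧dz)/∂y + ∂(coeff of dx∧dy)/∂z
  = ∂/∂x (4*x + 6*z - 1) - ∂/∂y (5*x + 4*y) + ∂/∂z (2*x + y).
Each of these terms simplifies to sums of mixed partials that cancel in pairs. The result is 0 (by equality of mixed partials for smooth functions — Schwarz / Clairaut).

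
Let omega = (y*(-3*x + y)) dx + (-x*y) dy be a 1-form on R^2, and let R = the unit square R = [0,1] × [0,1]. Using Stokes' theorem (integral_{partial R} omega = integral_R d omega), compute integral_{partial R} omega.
integral_(partial R) omega = 0

Stokes: integral_partial_R omega = integral_R d omega with d omega = (∂Q/∂x - ∂P/∂y) dx ∧ dy.
  ∂Q/∂x = -y
  ∂P/∂y = -3*x + 2*y
  integrand = ∂Q/∂x - ∂P/∂y = 3*x - 3*y.
Integrating over R: integral_0^1 integral_0^1 (3*x - 3*y) dx dy = 0.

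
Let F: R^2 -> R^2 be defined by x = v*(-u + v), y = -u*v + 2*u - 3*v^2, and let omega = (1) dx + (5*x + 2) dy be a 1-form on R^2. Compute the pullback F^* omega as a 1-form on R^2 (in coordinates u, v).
F^* omega = (5*u*v^2 - 10*u*v - 5*v^3 + 10*v^2 - 3*v + 4) du + (5*u^2*v + 25*u*v^2 - 3*u - 30*v^3 - 10*v) dv

Using F^*(f dg) = (f ∘ F) d(g ∘ F), substitute each coordinate x_i by F_i(u, v) in f_i, and replace dx_i by d F_i = (∂F_i/∂u) du + (∂F_i/∂v) dv.
  For the x component: f_1(F) = 1; d F_1 = (-v) du + (-u + 2*v) dv
  For the y component: f_2(F) = -5*u*v + 5*v^2 + 2; d F_2 = (2 - v) du + (-u - 6*v) dv
Combining and collecting du, dv coefficients:
  coeff of du: 5*u*v^2 - 10*u*v - 5*v^3 + 10*v^2 - 3*v + 4
  coeff of dv: 5*u^2*v + 25*u*v^2 - 3*u - 30*v^3 - 10*v
F^* omega = (5*u*v^2 - 10*u*v - 5*v^3 + 10*v^2 - 3*v + 4) du + (5*u^2*v + 25*u*v^2 - 3*u - 30*v^3 - 10*v) dv.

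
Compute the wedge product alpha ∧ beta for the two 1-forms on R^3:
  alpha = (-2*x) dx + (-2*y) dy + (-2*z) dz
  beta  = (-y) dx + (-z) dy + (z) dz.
alpha ∧ beta = (2*x*z - 2*y^2) dx ∧ dy + (-2*z*(x + y)) dx ∧ dz + (-2*z*(y + z)) dy ∧ dz

Distribute the wedge, using dx_i ∧ dx_j = -dx_j ∧ dx_i and dx_i ∧ dx_i = 0. For each pair (i, j) with i < j, the coefficient of dx_i ∧ dx_j in alpha ∧ beta is (alpha_i * beta_j - alpha_j * beta_i). Collecting: alpha ∧ beta = (2*x*z - 2*y^2) dx ∧ dy + (-2*z*(x + y)) dx ∧ dz + (-2*z*(y + z)) dy ∧ dz.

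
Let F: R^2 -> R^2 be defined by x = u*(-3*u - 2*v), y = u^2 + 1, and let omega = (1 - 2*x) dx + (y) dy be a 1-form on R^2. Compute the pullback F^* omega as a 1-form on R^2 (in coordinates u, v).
F^* omega = (-34*u^3 - 36*u^2*v - 8*u*v^2 - 4*u - 2*v) du + (2*u*(-6*u^2 - 4*u*v - 1)) dv

Using F^*(f dg) = (f ∘ F) d(g ∘ F), substitute each coordinate x_i by F_i(u, v) in f_i, and replace dx_i by d F_i = (∂F_i/∂u) du + (∂F_i/∂v) dv.
  For the x component: f_1(F) = 6*u^2 + 4*u*v + 1; d F_1 = (-6*u - 2*v) du + (-2*u) dv
  For the y component: f_2(F) = u^2 + 1; d F_2 = (2*u) du + (0) dv
Combining and collecting du, dv coefficients:
  coeff of du: -34*u^3 - 36*u^2*v - 8*u*v^2 - 4*u - 2*v
  coeff of dv: 2*u*(-6*u^2 - 4*u*v - 1)
F^* omega = (-34*u^3 - 36*u^2*v - 8*u*v^2 - 4*u - 2*v) du + (2*u*(-6*u^2 - 4*u*v - 1)) dv.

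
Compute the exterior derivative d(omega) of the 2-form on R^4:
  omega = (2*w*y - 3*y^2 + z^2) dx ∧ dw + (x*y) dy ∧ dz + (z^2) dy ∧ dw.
d(omega) = (-2*w + 6*y) dx ∧ dy ∧ dw + (-2*z) dx ∧ dz ∧ dw + (y) dx ∧ dy ∧ dz + (-2*z) dy ∧ dz ∧ dw

For a 2-form omega = sum_{i<j} g_{ij} dx_i ∧ dx_j, the exterior derivative is
  d(omega) = sum_{i<j} d(g_{ij}) ∧ dx_i ∧ dx_j = sum_{i<j, k} (∂g_{ij}/∂x_k) dx_k ∧ dx_i ∧ dx_j.
Expand each term, using dx_k ∧ dx_i ∧ dx_j = sgn(permutation) dx_{(a)} ∧ dx_{(b)} ∧ dx_{(c)} with (a < b < c) sorted:
  d(2*w*y - 3*y^2 + z^2) includes (∂/∂y)(2*w*y - 3*y^2 + z^2) dy = (2*w - 6*y) dy, which multiplied by dx ∧ dw gives (-2*w + 6*y) dx ∧ dy ∧ dw
  d(2*w*y - 3*y^2 + z^2) includes (∂/∂z)(2*w*y - 3*y^2 + z^2) dz = (2*z) dz, which multiplied by dx ∧ dw gives (-2*z) dx ∧ dz ∧ dw
  d(x*y) includes (∂/∂x)(x*y) dx = (y) dx, which multiplied by dy ∧ dz gives (y) dx ∧ dy ∧ dz
  d(z^2) includes (∂/∂z)(z^2) dz = (2*z) dz, which multiplied by dy ∧ dw gives (-2*z) dy ∧ dz ∧ dw
Collecting like 3-forms: d(omega) = (-2*w + 6*y) dx ∧ dy ∧ dw + (-2*z) dx ∧ dz ∧ dw + (y) dx ∧ dy ∧ dz + (-2*z) dy ∧ dz ∧ dw.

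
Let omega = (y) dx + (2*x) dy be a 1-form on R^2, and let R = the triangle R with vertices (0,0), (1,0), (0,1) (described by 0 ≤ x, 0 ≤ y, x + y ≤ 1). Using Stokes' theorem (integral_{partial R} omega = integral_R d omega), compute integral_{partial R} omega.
integral_(partial R) omega = 1/2

Stokes: integral_partial_R omega = integral_R d omega with d omega = (∂Q/∂x - ∂P/∂y) dx ∧ dy.
  ∂Q/∂x = 2
  ∂P/∂y = 1
  integrand = ∂Q/∂x - ∂P/∂y = 1.
Integrating over R: integral_0^1 integral_0^{1-x} (1) dy dx = 1/2.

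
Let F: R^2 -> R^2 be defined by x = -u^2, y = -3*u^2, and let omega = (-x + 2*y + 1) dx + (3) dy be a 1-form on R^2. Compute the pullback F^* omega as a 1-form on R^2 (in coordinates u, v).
F^* omega = (10*u*(u^2 - 2)) du

Using F^*(f dg) = (f ∘ F) d(g ∘ F), substitute each coordinate x_i by F_i(u, v) in f_i, and replace dx_i by d F_i = (∂F_i/∂u) du + (∂F_i/∂v) dv.
  For the x component: f_1(F) = 1 - 5*u^2; d F_1 = (-2*u) du + (0) dv
  For the y component: f_2(F) = 3; d F_2 = (-6*u) du + (0) dv
Combining and collecting du, dv coefficients:
  coeff of du: 10*u*(u^2 - 2)
  coeff of dv: 0
F^* omega = (10*u*(u^2 - 2)) du.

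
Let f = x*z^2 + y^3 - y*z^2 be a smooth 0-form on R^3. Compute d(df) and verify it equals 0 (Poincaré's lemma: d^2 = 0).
d(df) = 0

Step 1: df = sum_i (∂f/∂x_i) dx_i = (z^2) dx + (3*y^2 - z^2) dy + (2*z*(x - y)) dz.
Step 2: Apply d again. Using the 1-form formula, the coefficient of dx ∧ dy in d(df) is ∂^2 f/∂x ∂y - ∂^2 f/∂y ∂x = (0) - (0) = 0 (equality of mixed partials for smooth f).
Similarly for dx ∧ dz and dy ∧ dz — all coefficients vanish. So d(df) = 0.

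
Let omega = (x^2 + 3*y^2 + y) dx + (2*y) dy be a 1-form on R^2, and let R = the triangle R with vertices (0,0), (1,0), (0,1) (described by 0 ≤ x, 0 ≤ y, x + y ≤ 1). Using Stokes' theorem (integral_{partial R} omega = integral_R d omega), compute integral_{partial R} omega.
integral_(partial R) omega = -3/2

Stokes: integral_partial_R omega = integral_R d omega with d omega = (∂Q/∂x - ∂P/∂y) dx ∧ dy.
  ∂Q/∂x = 0
  ∂P/∂y = 6*y + 1
  integrand = ∂Q/∂x - ∂P/∂y = -6*y - 1.
Integrating over R: integral_0^1 integral_0^{1-x} (-6*y - 1) dy dx = -3/2.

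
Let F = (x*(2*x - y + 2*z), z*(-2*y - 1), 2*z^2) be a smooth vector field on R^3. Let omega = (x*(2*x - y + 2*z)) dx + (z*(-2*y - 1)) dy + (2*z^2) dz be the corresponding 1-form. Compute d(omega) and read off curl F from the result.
d(omega) = (2*y + 1) dy ∧ dz + (2*x) dz ∧ dx + (x) dx ∧ dy; curl F = (2*y + 1, 2*x, x)

d omega = sum_{i<j} (∂f_j/∂x_i - ∂f_i/∂x_j) dx_i ∧ dx_j. Under the identification (dy ∧ dz, dz ∧ dx, dx ∧ dy) ↔ (e_x, e_y, e_z), the coefficients are exactly the components of curl F. Compute:
  ∂R/∂y - ∂Q/∂z = (0) - (-2*y - 1) = 2*y + 1
  ∂P/∂z - ∂R/∂x = (2*x) - (0) = 2*x
  ∂Q/∂x - ∂P/∂y = (0) - (-x) = x.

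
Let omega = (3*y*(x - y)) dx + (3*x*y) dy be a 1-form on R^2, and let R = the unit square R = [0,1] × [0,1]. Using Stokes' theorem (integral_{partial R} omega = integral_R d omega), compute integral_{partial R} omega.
integral_(partial R) omega = 3

Stokes: integral_partial_R omega = integral_R d omega with d omega = (∂Q/∂x - ∂P/∂y) dx ∧ dy.
  ∂Q/∂x = 3*y
  ∂P/∂y = 3*x - 6*y
  integrand = ∂Q/∂x - ∂P/∂y = -3*x + 9*y.
Integrating over R: integral_0^1 integral_0^1 (-3*x + 9*y) dx dy = 3.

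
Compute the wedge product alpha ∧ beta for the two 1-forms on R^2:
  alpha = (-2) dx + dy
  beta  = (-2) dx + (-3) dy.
alpha ∧ beta = (8) dx ∧ dy

Distribute the wedge, using dx_i ∧ dx_j = -dx_j ∧ dx_i and dx_i ∧ dx_i = 0. For each pair (i, j) with i < j, the coefficient of dx_i ∧ dx_j in alpha ∧ beta is (alpha_i * beta_j - alpha_j * beta_i). Collecting: alpha ∧ beta = (8) dx ∧ dy.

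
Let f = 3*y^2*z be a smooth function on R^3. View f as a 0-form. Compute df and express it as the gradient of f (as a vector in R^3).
df = (0) dx + (6*y*z) dy + (3*y^2) dz; grad f = (0, 6*y*z, 3*y^2)

For a 0-form f, d f = (∂f/∂x) dx + (∂f/∂y) dy + (∂f/∂z) dz. The components of the vector representation are exactly the entries of grad f in Cartesian coordinates:
  ∂f/∂x = 0
  ∂f/∂y = 6*y*z
  ∂f/∂z = 3*y^2.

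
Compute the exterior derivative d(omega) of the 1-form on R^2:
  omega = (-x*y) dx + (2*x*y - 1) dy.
d(omega) = (x + 2*y) dx ∧ dy

For a 1-form omega = sum_i f_i dx_i, the exterior derivative is
  d(omega) = sum_{i < j} (∂f_j/∂x_i - ∂f_i/∂x_j) dx_i ∧ dx_j.
  coefficient of dx ∧ dy: ∂f_2/∂x - ∂f_1/∂y = ∂(2*x*y - 1)/∂x - ∂(-x*y)/∂y = x + 2*y
Assembling: d(omega) = (x + 2*y) dx ∧ dy.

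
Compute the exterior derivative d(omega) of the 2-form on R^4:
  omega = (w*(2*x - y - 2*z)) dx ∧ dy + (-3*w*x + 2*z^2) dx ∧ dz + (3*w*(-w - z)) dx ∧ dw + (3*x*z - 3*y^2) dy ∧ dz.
d(omega) = (-2*w + 3*z) dx ∧ dy ∧ dz + (2*x - y - 2*z) dx ∧ dy ∧ dw + (3*w - 3*x) dx ∧ dz ∧ dw

For a 2-form omega = sum_{i<j} g_{ij} dx_i ∧ dx_j, the exterior derivative is
  d(omega) = sum_{i<j} d(g_{ij}) ∧ dx_i ∧ dx_j = sum_{i<j, k} (∂g_{ij}/∂x_k) dx_k ∧ dx_i ∧ dx_j.
Expand each term, using dx_k ∧ dx_i ∧ dx_j = sgn(permutation) dx_{(a)} ∧ dx_{(b)} ∧ dx_{(c)} with (a < b < c) sorted:
  d(w*(2*x - y - 2*z)) includes (∂/∂z)(w*(2*x - y - 2*z)) dz = (-2*w) dz, which multiplied by dx ∧ dy gives (-2*w) dx ∧ dy ∧ dz
  d(w*(2*x - y - 2*z)) includes (∂/∂w)(w*(2*x - y - 2*z)) dw = (2*x - y - 2*z) dw, which multiplied by dx ∧ dy gives (2*x - y - 2*z) dx ∧ dy ∧ dw
  d(-3*w*x + 2*z^2) includes (∂/∂w)(-3*w*x + 2*z^2) dw = (-3*x) dw, which multiplied by dx ∧ dz gives (-3*x) dx ∧ dz ∧ dw
  d(3*w*(-w - z)) includes (∂/∂z)(3*w*(-w - z)) dz = (-3*w) dz, which multiplied by dx ∧ dw gives (3*w) dx ∧ dz ∧ dw
  d(3*x*z - 3*y^2) includes (∂/∂x)(3*x*z - 3*y^2) dx = (3*z) dx, which multiplied by dy ∧ dz gives (3*z) dx ∧ dy ∧ dz
Collecting like 3-forms: d(omega) = (-2*w + 3*z) dx ∧ dy ∧ dz + (2*x - y - 2*z) dx ∧ dy ∧ dw + (3*w - 3*x) dx ∧ dz ∧ dw.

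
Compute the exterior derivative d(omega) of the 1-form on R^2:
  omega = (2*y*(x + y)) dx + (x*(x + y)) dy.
d(omega) = (-3*y) dx ∧ dy

For a 1-form omega = sum_i f_i dx_i, the exterior derivative is
  d(omega) = sum_{i < j} (∂f_j/∂x_i - ∂f_i/∂x_j) dx_i ∧ dx_j.
  coefficient of dx ∧ dy: ∂f_2/∂x - ∂f_1/∂y = ∂(x*(x + y))/∂x - ∂(2*y*(x + y))/∂y = -3*y
Assembling: d(omega) = (-3*y) dx ∧ dy.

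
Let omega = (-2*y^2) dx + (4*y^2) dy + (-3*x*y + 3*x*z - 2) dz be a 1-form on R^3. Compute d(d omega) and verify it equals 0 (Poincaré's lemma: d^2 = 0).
d(d omega) = 0

Step 1: d omega = sum_{i<j} (∂f_j/∂x_i - ∂f_i/∂x_j) dx_i ∧ dx_j:
  coeff of dx ∧ dy: 4*y
  coeff of dx ∧ dz: -3*y + 3*z
  coeff of dy ∧ dz: -3*x
Step 2: Apply d again to each 2-form coefficient. The only possible 3-form in R^3 is dx ∧ dy ∧ dz, with coefficient
  ∂(coeff of dy∧dz)/∂x - ∂(coeff of dx∧dz)/∂y + ∂(coeff of dx∧dy)/∂z
  = ∂/∂x (-3*x) - ∂/∂y (-3*y + 3*z) + ∂/∂z (4*y).
Each of these terms simplifies to sums of mixed partials that cancel in pairs. The result is 0 (by equality of mixed partials for smooth functions — Schwarz / Clairaut).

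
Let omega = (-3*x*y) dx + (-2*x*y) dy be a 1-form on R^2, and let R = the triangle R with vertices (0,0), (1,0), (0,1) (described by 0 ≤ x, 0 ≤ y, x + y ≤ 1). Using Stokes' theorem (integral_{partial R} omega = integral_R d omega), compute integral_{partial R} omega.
integral_(partial R) omega = 1/6

Stokes: integral_partial_R omega = integral_R d omega with d omega = (∂Q/∂x - ∂P/∂y) dx ∧ dy.
  ∂Q/∂x = -2*y
  ∂P/∂y = -3*x
  integrand = ∂Q/∂x - ∂P/∂y = 3*x - 2*y.
Integrating over R: integral_0^1 integral_0^{1-x} (3*x - 2*y) dy dx = 1/6.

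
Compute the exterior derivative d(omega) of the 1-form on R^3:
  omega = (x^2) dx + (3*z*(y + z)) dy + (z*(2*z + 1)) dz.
d(omega) = (-3*y - 6*z) dy ∧ dz

For a 1-form omega = sum_i f_i dx_i, the exterior derivative is
  d(omega) = sum_{i < j} (∂f_j/∂x_i - ∂f_i/∂x_j) dx_i ∧ dx_j.
  coefficient of dy ∧ dz: ∂f_3/∂y - ∂f_2/∂z = ∂(z*(2*z + 1))/∂y - ∂(3*z*(y + z))/∂z = -3*y - 6*z
Assembling: d(omega) = (-3*y - 6*z) dy ∧ dz.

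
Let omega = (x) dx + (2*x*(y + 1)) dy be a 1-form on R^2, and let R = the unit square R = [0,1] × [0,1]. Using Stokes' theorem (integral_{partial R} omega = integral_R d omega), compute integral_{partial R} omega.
integral_(partial R) omega = 3

Stokes: integral_partial_R omega = integral_R d omega with d omega = (∂Q/∂x - ∂P/∂y) dx ∧ dy.
  ∂Q/∂x = 2*y + 2
  ∂P/∂y = 0
  integrand = ∂Q/∂x - ∂P/∂y = 2*y + 2.
Integrating over R: integral_0^1 integral_0^1 (2*y + 2) dx dy = 3.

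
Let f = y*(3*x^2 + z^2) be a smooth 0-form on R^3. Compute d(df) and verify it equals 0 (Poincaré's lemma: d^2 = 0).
d(df) = 0

Step 1: df = sum_i (∂f/∂x_i) dx_i = (6*x*y) dx + (3*x^2 + z^2) dy + (2*y*z) dz.
Step 2: Apply d again. Using the 1-form formula, the coefficient of dx ∧ dy in d(df) is ∂^2 f/∂x ∂y - ∂^2 f/∂y ∂x = (6*x) - (6*x) = 0 (equality of mixed partials for smooth f).
Similarly for dx ∧ dz and dy ∧ dz — all coefficients vanish. So d(df) = 0.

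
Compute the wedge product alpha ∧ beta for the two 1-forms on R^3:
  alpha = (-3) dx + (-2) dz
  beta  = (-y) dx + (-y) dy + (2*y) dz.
alpha ∧ beta = (3*y) dx ∧ dy + (-8*y) dx ∧ dz + (-2*y) dy ∧ dz

Distribute the wedge, using dx_i ∧ dx_j = -dx_j ∧ dx_i and dx_i ∧ dx_i = 0. For each pair (i, j) with i < j, the coefficient of dx_i ∧ dx_j in alpha ∧ beta is (alpha_i * beta_j - alpha_j * beta_i). Collecting: alpha ∧ beta = (3*y) dx ∧ dy + (-8*y) dx ∧ dz + (-2*y) dy ∧ dz.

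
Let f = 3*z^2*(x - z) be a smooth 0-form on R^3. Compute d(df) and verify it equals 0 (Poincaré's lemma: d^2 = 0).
d(df) = 0

Step 1: df = sum_i (∂f/∂x_i) dx_i = (3*z^2) dx + (0) dy + (3*z*(2*x - 3*z)) dz.
Step 2: Apply d again. Using the 1-form formula, the coefficient of dx ∧ dy in d(df) is ∂^2 f/∂x ∂y - ∂^2 f/∂y ∂x = (0) - (0) = 0 (equality of mixed partials for smooth f).
Similarly for dx ∧ dz and dy ∧ dz — all coefficients vanish. So d(df) = 0.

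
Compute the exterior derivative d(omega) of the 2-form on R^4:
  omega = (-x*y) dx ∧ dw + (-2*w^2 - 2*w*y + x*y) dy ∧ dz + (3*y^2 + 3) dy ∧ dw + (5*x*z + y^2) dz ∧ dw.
d(omega) = (x) dx ∧ dy ∧ dw + (y) dx ∧ dy ∧ dz + (-4*w) dy ∧ dz ∧ dw + (5*z) dx ∧ dz ∧ dw

For a 2-form omega = sum_{i<j} g_{ij} dx_i ∧ dx_j, the exterior derivative is
  d(omega) = sum_{i<j} d(g_{ij}) ∧ dx_i ∧ dx_j = sum_{i<j, k} (∂g_{ij}/∂x_k) dx_k ∧ dx_i ∧ dx_j.
Expand each term, using dx_k ∧ dx_i ∧ dx_j = sgn(permutation) dx_{(a)} ∧ dx_{(b)} ∧ dx_{(c)} with (a < b < c) sorted:
  d(-x*y) includes (∂/∂y)(-x*y) dy = (-x) dy, which multiplied by dx ∧ dw gives (x) dx ∧ dy ∧ dw
  d(-2*w^2 - 2*w*y + x*y) includes (∂/∂x)(-2*w^2 - 2*w*y + x*y) dx = (y) dx, which multiplied by dy ∧ dz gives (y) dx ∧ dy ∧ dz
  d(-2*w^2 - 2*w*y + x*y) includes (∂/∂w)(-2*w^2 - 2*w*y + x*y) dw = (-4*w - 2*y) dw, which multiplied by dy ∧ dz gives (-4*w - 2*y) dy ∧ dz ∧ dw
  d(5*x*z + y^2) includes (∂/∂x)(5*x*z + y^2) dx = (5*z) dx, which multiplied by dz ∧ dw gives (5*z) dx ∧ dz ∧ dw
  d(5*x*z + y^2) includes (∂/∂y)(5*x*z + y^2) dy = (2*y) dy, which multiplied by dz ∧ dw gives (2*y) dy ∧ dz ∧ dw
Collecting like 3-forms: d(omega) = (x) dx ∧ dy ∧ dw + (y) dx ∧ dy ∧ dz + (-4*w) dy ∧ dz ∧ dw + (5*z) dx ∧ dz ∧ dw.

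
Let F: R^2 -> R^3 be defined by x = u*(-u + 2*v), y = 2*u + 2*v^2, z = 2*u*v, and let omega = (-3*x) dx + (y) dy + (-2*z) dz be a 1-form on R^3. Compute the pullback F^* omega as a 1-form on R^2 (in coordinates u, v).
F^* omega = (-6*u^3 + 18*u^2*v - 20*u*v^2 + 4*u + 4*v^2) du + (6*u^3 - 20*u^2*v + 8*u*v + 8*v^3) dv

Using F^*(f dg) = (f ∘ F) d(g ∘ F), substitute each coordinate x_i by F_i(u, v) in f_i, and replace dx_i by d F_i = (∂F_i/∂u) du + (∂F_i/∂v) dv.
  For the x component: f_1(F) = 3*u*(u - 2*v); d F_1 = (-2*u + 2*v) du + (2*u) dv
  For the y component: f_2(F) = 2*u + 2*v^2; d F_2 = (2) du + (4*v) dv
  For the z component: f_3(F) = -4*u*v; d F_3 = (2*v) du + (2*u) dv
Combining and collecting du, dv coefficients:
  coeff of du: -6*u^3 + 18*u^2*v - 20*u*v^2 + 4*u + 4*v^2
  coeff of dv: 6*u^3 - 20*u^2*v + 8*u*v + 8*v^3
F^* omega = (-6*u^3 + 18*u^2*v - 20*u*v^2 + 4*u + 4*v^2) du + (6*u^3 - 20*u^2*v + 8*u*v + 8*v^3) dv.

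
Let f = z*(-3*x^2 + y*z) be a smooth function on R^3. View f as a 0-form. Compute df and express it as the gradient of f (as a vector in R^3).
df = (-6*x*z) dx + (z^2) dy + (-3*x^2 + 2*y*z) dz; grad f = (-6*x*z, z^2, -3*x^2 + 2*y*z)

For a 0-form f, d f = (∂f/∂x) dx + (∂f/∂y) dy + (∂f/∂z) dz. The components of the vector representation are exactly the entries of grad f in Cartesian coordinates:
  ∂f/∂x = -6*x*z
  ∂f/∂y = z^2
  ∂f/∂z = -3*x^2 + 2*y*z.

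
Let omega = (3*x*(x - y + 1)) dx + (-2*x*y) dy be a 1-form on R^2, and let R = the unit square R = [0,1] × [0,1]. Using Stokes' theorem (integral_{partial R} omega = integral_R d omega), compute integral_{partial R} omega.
integral_(partial R) omega = 1/2

Stokes: integral_partial_R omega = integral_R d omega with d omega = (∂Q/∂x - ∂P/∂y) dx ∧ dy.
  ∂Q/∂x = -2*y
  ∂P/∂y = -3*x
  integrand = ∂Q/∂x - ∂P/∂y = 3*x - 2*y.
Integrating over R: integral_0^1 integral_0^1 (3*x - 2*y) dx dy = 1/2.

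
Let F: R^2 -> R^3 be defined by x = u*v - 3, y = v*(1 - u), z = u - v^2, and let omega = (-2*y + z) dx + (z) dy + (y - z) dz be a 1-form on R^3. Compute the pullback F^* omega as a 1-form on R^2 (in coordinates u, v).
F^* omega = (2*u*v^2 - u*v - u - v^2 + v) du + (2*u^2*v + 2*u*v^2 + u - 2*v^3 - 3*v^2) dv

Using F^*(f dg) = (f ∘ F) d(g ∘ F), substitute each coordinate x_i by F_i(u, v) in f_i, and replace dx_i by d F_i = (∂F_i/∂u) du + (∂F_i/∂v) dv.
  For the x component: f_1(F) = 2*u*v + u - v^2 - 2*v; d F_1 = (v) du + (u) dv
  For the y component: f_2(F) = u - v^2; d F_2 = (-v) du + (1 - u) dv
  For the z component: f_3(F) = -u*v - u + v^2 + v; d F_3 = (1) du + (-2*v) dv
Combining and collecting du, dv coefficients:
  coeff of du: 2*u*v^2 - u*v - u - v^2 + v
  coeff of dv: 2*u^2*v + 2*u*v^2 + u - 2*v^3 - 3*v^2
F^* omega = (2*u*v^2 - u*v - u - v^2 + v) du + (2*u^2*v + 2*u*v^2 + u - 2*v^3 - 3*v^2) dv.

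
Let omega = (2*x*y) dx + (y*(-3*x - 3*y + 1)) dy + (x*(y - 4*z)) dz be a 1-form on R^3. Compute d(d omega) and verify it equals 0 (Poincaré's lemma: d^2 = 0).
d(d omega) = 0

Step 1: d omega = sum_{i<j} (∂f_j/∂x_i - ∂f_i/∂x_j) dx_i ∧ dx_j:
  coeff of dx ∧ dy: -2*x - 3*y
  coeff of dx ∧ dz: y - 4*z
  coeff of dy ∧ dz: x
Step 2: Apply d again to each 2-form coefficient. The only possible 3-form in R^3 is dx ∧ dy ∧ dz, with coefficient
  ∂(coeff of dy∧dz)/∂x - ∂(coeff of dx∧dz)/∂y + ∂(coeff of dx∧dy)/∂z
  = ∂/∂x (x) - ∂/∂y (y - 4*z) + ∂/∂z (-2*x - 3*y).
Each of these terms simplifies to sums of mixed partials that cancel in pairs. The result is 0 (by equality of mixed partials for smooth functions — Schwarz / Clairaut).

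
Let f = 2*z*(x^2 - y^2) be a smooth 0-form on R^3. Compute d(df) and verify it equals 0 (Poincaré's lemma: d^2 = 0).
d(df) = 0

Step 1: df = sum_i (∂f/∂x_i) dx_i = (4*x*z) dx + (-4*y*z) dy + (2*x^2 - 2*y^2) dz.
Step 2: Apply d again. Using the 1-form formula, the coefficient of dx ∧ dy in d(df) is ∂^2 f/∂x ∂y - ∂^2 f/∂y ∂x = (0) - (0) = 0 (equality of mixed partials for smooth f).
Similarly for dx ∧ dz and dy ∧ dz — all coefficients vanish. So d(df) = 0.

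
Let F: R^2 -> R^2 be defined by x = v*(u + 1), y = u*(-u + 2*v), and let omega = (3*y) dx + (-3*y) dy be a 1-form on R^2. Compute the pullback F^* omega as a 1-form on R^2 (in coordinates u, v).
F^* omega = (3*u*(-2*u^2 + 5*u*v - 2*v^2)) du + (3*u*(u^2 - 2*u*v - u + 2*v)) dv

Using F^*(f dg) = (f ∘ F) d(g ∘ F), substitute each coordinate x_i by F_i(u, v) in f_i, and replace dx_i by d F_i = (∂F_i/∂u) du + (∂F_i/∂v) dv.
  For the x component: f_1(F) = 3*u*(-u + 2*v); d F_1 = (v) du + (u + 1) dv
  For the y component: f_2(F) = 3*u*(u - 2*v); d F_2 = (-2*u + 2*v) du + (2*u) dv
Combining and collecting du, dv coefficients:
  coeff of du: 3*u*(-2*u^2 + 5*u*v - 2*v^2)
  coeff of dv: 3*u*(u^2 - 2*u*v - u + 2*v)
F^* omega = (3*u*(-2*u^2 + 5*u*v - 2*v^2)) du + (3*u*(u^2 - 2*u*v - u + 2*v)) dv.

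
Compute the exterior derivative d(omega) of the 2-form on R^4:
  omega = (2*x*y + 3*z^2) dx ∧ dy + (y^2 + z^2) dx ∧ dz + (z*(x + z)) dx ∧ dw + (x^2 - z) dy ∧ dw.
d(omega) = (-2*y + 6*z) dx ∧ dy ∧ dz + (-x - 2*z) dx ∧ dz ∧ dw + (2*x) dx ∧ dy ∧ dw + (1) dy ∧ dz ∧ dw

For a 2-form omega = sum_{i<j} g_{ij} dx_i ∧ dx_j, the exterior derivative is
  d(omega) = sum_{i<j} d(g_{ij}) ∧ dx_i ∧ dx_j = sum_{i<j, k} (∂g_{ij}/∂x_k) dx_k ∧ dx_i ∧ dx_j.
Expand each term, using dx_k ∧ dx_i ∧ dx_j = sgn(permutation) dx_{(a)} ∧ dx_{(b)} ∧ dx_{(c)} with (a < b < c) sorted:
  d(2*x*y + 3*z^2) includes (∂/∂z)(2*x*y + 3*z^2) dz = (6*z) dz, which multiplied by dx ∧ dy gives (6*z) dx ∧ dy ∧ dz
  d(y^2 + z^2) includes (∂/∂y)(y^2 + z^2) dy = (2*y) dy, which multiplied by dx ∧ dz gives (-2*y) dx ∧ dy ∧ dz
  d(z*(x + z)) includes (∂/∂z)(z*(x + z)) dz = (x + 2*z) dz, which multiplied by dx ∧ dw gives (-x - 2*z) dx ∧ dz ∧ dw
  d(x^2 - z) includes (∂/∂x)(x^2 - z) dx = (2*x) dx, which multiplied by dy ∧ dw gives (2*x) dx ∧ dy ∧ dw
  d(x^2 - z) includes (∂/∂z)(x^2 - z) dz = (-1) dz, which multiplied by dy ∧ dw gives (1) dy ∧ dz ∧ dw
Collecting like 3-forms: d(omega) = (-2*y + 6*z) dx ∧ dy ∧ dz + (-x - 2*z) dx ∧ dz ∧ dw + (2*x) dx ∧ dy ∧ dw + (1) dy ∧ dz ∧ dw.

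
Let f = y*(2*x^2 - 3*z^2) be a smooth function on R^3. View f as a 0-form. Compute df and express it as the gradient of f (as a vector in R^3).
df = (4*x*y) dx + (2*x^2 - 3*z^2) dy + (-6*y*z) dz; grad f = (4*x*y, 2*x^2 - 3*z^2, -6*y*z)

For a 0-form f, d f = (∂f/∂x) dx + (∂f/∂y) dy + (∂f/∂z) dz. The components of the vector representation are exactly the entries of grad f in Cartesian coordinates:
  ∂f/∂x = 4*x*y
  ∂f/∂y = 2*x^2 - 3*z^2
  ∂f/∂z = -6*y*z.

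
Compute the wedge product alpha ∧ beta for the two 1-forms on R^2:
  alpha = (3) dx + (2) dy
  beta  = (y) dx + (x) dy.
alpha ∧ beta = (3*x - 2*y) dx ∧ dy

Distribute the wedge, using dx_i ∧ dx_j = -dx_j ∧ dx_i and dx_i ∧ dx_i = 0. For each pair (i, j) with i < j, the coefficient of dx_i ∧ dx_j in alpha ∧ beta is (alpha_i * beta_j - alpha_j * beta_i). Collecting: alpha ∧ beta = (3*x - 2*y) dx ∧ dy.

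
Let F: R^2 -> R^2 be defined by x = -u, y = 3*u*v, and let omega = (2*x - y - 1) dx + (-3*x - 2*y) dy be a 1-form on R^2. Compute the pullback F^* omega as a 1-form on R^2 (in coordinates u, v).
F^* omega = (-18*u*v^2 + 12*u*v + 2*u + 1) du + (u^2*(9 - 18*v)) dv

Using F^*(f dg) = (f ∘ F) d(g ∘ F), substitute each coordinate x_i by F_i(u, v) in f_i, and replace dx_i by d F_i = (∂F_i/∂u) du + (∂F_i/∂v) dv.
  For the x component: f_1(F) = -3*u*v - 2*u - 1; d F_1 = (-1) du + (0) dv
  For the y component: f_2(F) = 3*u*(1 - 2*v); d F_2 = (3*v) du + (3*u) dv
Combining and collecting du, dv coefficients:
  coeff of du: -18*u*v^2 + 12*u*v + 2*u + 1
  coeff of dv: u^2*(9 - 18*v)
F^* omega = (-18*u*v^2 + 12*u*v + 2*u + 1) du + (u^2*(9 - 18*v)) dv.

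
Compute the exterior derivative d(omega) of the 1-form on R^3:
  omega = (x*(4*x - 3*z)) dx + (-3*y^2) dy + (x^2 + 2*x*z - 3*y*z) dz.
d(omega) = (5*x + 2*z) dx ∧ dz + (-3*z) dy ∧ dz

For a 1-form omega = sum_i f_i dx_i, the exterior derivative is
  d(omega) = sum_{i < j} (∂f_j/∂x_i - ∂f_i/∂x_j) dx_i ∧ dx_j.
  coefficient of dx ∧ dz: ∂f_3/∂x - ∂f_1/∂z = ∂(x^2 + 2*x*z - 3*y*z)/∂x - ∂(x*(4*x - 3*z))/∂z = 5*x + 2*z
  coefficient of dy ∧ dz: ∂f_3/∂y - ∂f_2/∂z = ∂(x^2 + 2*x*z - 3*y*z)/∂y - ∂(-3*y^2)/∂z = -3*z
Assembling: d(omega) = (5*x + 2*z) dx ∧ dz + (-3*z) dy ∧ dz.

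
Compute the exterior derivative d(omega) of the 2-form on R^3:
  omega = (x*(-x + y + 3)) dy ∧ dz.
d(omega) = (-2*x + y + 3) dx ∧ dy ∧ dz

For a 2-form omega = sum_{i<j} g_{ij} dx_i ∧ dx_j, the exterior derivative is
  d(omega) = sum_{i<j} d(g_{ij}) ∧ dx_i ∧ dx_j = sum_{i<j, k} (∂g_{ij}/∂x_k) dx_k ∧ dx_i ∧ dx_j.
Expand each term, using dx_k ∧ dx_i ∧ dx_j = sgn(permutation) dx_{(a)} ∧ dx_{(b)} ∧ dx_{(c)} with (a < b < c) sorted:
  d(x*(-x + y + 3)) includes (∂/∂x)(x*(-x + y + 3)) dx = (-2*x + y + 3) dx, which multiplied by dy ∧ dz gives (-2*x + y + 3) dx ∧ dy ∧ dz
Collecting like 3-forms: d(omega) = (-2*x + y + 3) dx ∧ dy ∧ dz.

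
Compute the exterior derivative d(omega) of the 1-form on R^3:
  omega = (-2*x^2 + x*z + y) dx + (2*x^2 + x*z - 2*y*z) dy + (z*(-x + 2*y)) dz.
d(omega) = (4*x + z - 1) dx ∧ dy + (-x - z) dx ∧ dz + (-x + 2*y + 2*z) dy ∧ dz

For a 1-form omega = sum_i f_i dx_i, the exterior derivative is
  d(omega) = sum_{i < j} (∂f_j/∂x_i - ∂f_i/∂x_j) dx_i ∧ dx_j.
  coefficient of dx ∧ dy: ∂f_2/∂x - ∂f_1/∂y = ∂(2*x^2 + x*z - 2*y*z)/∂x - ∂(-2*x^2 + x*z + y)/∂y = 4*x + z - 1
  coefficient of dx ∧ dz: ∂f_3/∂x - ∂f_1/∂z = ∂(z*(-x + 2*y))/∂x - ∂(-2*x^2 + x*z + y)/∂z = -x - z
  coefficient of dy ∧ dz: ∂f_3/∂y - ∂f_2/∂z = ∂(z*(-x + 2*y))/∂y - ∂(2*x^2 + x*z - 2*y*z)/∂z = -x + 2*y + 2*z
Assembling: d(omega) = (4*x + z - 1) dx ∧ dy + (-x - z) dx ∧ dz + (-x + 2*y + 2*z) dy ∧ dz.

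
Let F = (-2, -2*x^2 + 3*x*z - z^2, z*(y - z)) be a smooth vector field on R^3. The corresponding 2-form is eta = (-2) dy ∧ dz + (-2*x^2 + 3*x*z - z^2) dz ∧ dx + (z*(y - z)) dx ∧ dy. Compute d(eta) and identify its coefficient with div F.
d(eta) = (y - 2*z) dx ∧ dy ∧ dz; div F = y - 2*z

For a 2-form in R^3 of the form above, applying d gives a 3-form with coefficient ∂P/∂x + ∂Q/∂y + ∂R/∂z:
  ∂P/∂x = 0
  ∂Q/∂y = 0
  ∂R/∂z = y - 2*z
Sum = y - 2*z, which is exactly div F.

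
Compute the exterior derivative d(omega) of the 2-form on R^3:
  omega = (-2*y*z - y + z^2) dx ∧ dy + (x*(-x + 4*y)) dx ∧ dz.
d(omega) = (-4*x - 2*y + 2*z) dx ∧ dy ∧ dz

For a 2-form omega = sum_{i<j} g_{ij} dx_i ∧ dx_j, the exterior derivative is
  d(omega) = sum_{i<j} d(g_{ij}) ∧ dx_i ∧ dx_j = sum_{i<j, k} (∂g_{ij}/∂x_k) dx_k ∧ dx_i ∧ dx_j.
Expand each term, using dx_k ∧ dx_i ∧ dx_j = sgn(permutation) dx_{(a)} ∧ dx_{(b)} ∧ dx_{(c)} with (a < b < c) sorted:
  d(-2*y*z - y + z^2) includes (∂/∂z)(-2*y*z - y + z^2) dz = (-2*y + 2*z) dz, which multiplied by dx ∧ dy gives (-2*y + 2*z) dx ∧ dy ∧ dz
  d(x*(-x + 4*y)) includes (∂/∂y)(x*(-x + 4*y)) dy = (4*x) dy, which multiplied by dx ∧ dz gives (-4*x) dx ∧ dy ∧ dz
Collecting like 3-forms: d(omega) = (-4*x - 2*y + 2*z) dx ∧ dy ∧ dz.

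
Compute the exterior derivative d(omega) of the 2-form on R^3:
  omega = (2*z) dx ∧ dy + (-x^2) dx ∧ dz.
d(omega) = (2) dx ∧ dy ∧ dz

For a 2-form omega = sum_{i<j} g_{ij} dx_i ∧ dx_j, the exterior derivative is
  d(omega) = sum_{i<j} d(g_{ij}) ∧ dx_i ∧ dx_j = sum_{i<j, k} (∂g_{ij}/∂x_k) dx_k ∧ dx_i ∧ dx_j.
Expand each term, using dx_k ∧ dx_i ∧ dx_j = sgn(permutation) dx_{(a)} ∧ dx_{(b)} ∧ dx_{(c)} with (a < b < c) sorted:
  d(2*z) includes (∂/∂z)(2*z) dz = (2) dz, which multiplied by dx ∧ dy gives (2) dx ∧ dy ∧ dz
Collecting like 3-forms: d(omega) = (2) dx ∧ dy ∧ dz.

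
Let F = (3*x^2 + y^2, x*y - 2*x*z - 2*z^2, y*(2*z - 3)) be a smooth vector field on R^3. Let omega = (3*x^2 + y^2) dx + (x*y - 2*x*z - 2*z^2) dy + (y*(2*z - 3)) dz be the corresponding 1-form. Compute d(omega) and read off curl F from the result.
d(omega) = (2*x + 6*z - 3) dy ∧ dz + (0) dz ∧ dx + (-y - 2*z) dx ∧ dy; curl F = (2*x + 6*z - 3, 0, -y - 2*z)

d omega = sum_{i<j} (∂f_j/∂x_i - ∂f_i/∂x_j) dx_i ∧ dx_j. Under the identification (dy ∧ dz, dz ∧ dx, dx ∧ dy) ↔ (e_x, e_y, e_z), the coefficients are exactly the components of curl F. Compute:
  ∂R/∂y - ∂Q/∂z = (2*z - 3) - (-2*x - 4*z) = 2*x + 6*z - 3
  ∂P/∂z - ∂R/∂x = (0) - (0) = 0
  ∂Q/∂x - ∂P/∂y = (y - 2*z) - (2*y) = -y - 2*z.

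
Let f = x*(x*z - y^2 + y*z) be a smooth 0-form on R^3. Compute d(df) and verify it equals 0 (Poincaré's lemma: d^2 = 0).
d(df) = 0

Step 1: df = sum_i (∂f/∂x_i) dx_i = (2*x*z - y^2 + y*z) dx + (x*(-2*y + z)) dy + (x*(x + y)) dz.
Step 2: Apply d again. Using the 1-form formula, the coefficient of dx ∧ dy in d(df) is ∂^2 f/∂x ∂y - ∂^2 f/∂y ∂x = (-2*y + z) - (-2*y + z) = 0 (equality of mixed partials for smooth f).
Similarly for dx ∧ dz and dy ∧ dz — all coefficients vanish. So d(df) = 0.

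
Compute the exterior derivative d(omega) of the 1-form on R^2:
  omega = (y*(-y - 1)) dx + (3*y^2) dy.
d(omega) = (2*y + 1) dx ∧ dy

For a 1-form omega = sum_i f_i dx_i, the exterior derivative is
  d(omega) = sum_{i < j} (∂f_j/∂x_i - ∂f_i/∂x_j) dx_i ∧ dx_j.
  coefficient of dx ∧ dy: ∂f_2/∂x - ∂f_1/∂y = ∂(3*y^2)/∂x - ∂(y*(-y - 1))/∂y = 2*y + 1
Assembling: d(omega) = (2*y + 1) dx ∧ dy.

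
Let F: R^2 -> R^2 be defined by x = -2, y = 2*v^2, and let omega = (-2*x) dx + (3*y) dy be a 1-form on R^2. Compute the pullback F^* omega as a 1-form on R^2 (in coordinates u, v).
F^* omega = (24*v^3) dv

Using F^*(f dg) = (f ∘ F) d(g ∘ F), substitute each coordinate x_i by F_i(u, v) in f_i, and replace dx_i by d F_i = (∂F_i/∂u) du + (∂F_i/∂v) dv.
  For the x component: f_1(F) = 4; d F_1 = (0) du + (0) dv
  For the y component: f_2(F) = 6*v^2; d F_2 = (0) du + (4*v) dv
Combining and collecting du, dv coefficients:
  coeff of du: 0
  coeff of dv: 24*v^3
F^* omega = (24*v^3) dv.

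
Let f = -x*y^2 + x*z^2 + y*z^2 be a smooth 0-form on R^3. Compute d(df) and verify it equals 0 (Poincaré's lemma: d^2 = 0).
d(df) = 0

Step 1: df = sum_i (∂f/∂x_i) dx_i = (-y^2 + z^2) dx + (-2*x*y + z^2) dy + (2*z*(x + y)) dz.
Step 2: Apply d again. Using the 1-form formula, the coefficient of dx ∧ dy in d(df) is ∂^2 f/∂x ∂y - ∂^2 f/∂y ∂x = (-2*y) - (-2*y) = 0 (equality of mixed partials for smooth f).
Similarly for dx ∧ dz and dy ∧ dz — all coefficients vanish. So d(df) = 0.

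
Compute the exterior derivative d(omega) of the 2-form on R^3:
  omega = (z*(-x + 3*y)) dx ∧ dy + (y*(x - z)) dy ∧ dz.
d(omega) = (-x + 4*y) dx ∧ dy ∧ dz

For a 2-form omega = sum_{i<j} g_{ij} dx_i ∧ dx_j, the exterior derivative is
  d(omega) = sum_{i<j} d(g_{ij}) ∧ dx_i ∧ dx_j = sum_{i<j, k} (∂g_{ij}/∂x_k) dx_k ∧ dx_i ∧ dx_j.
Expand each term, using dx_k ∧ dx_i ∧ dx_j = sgn(permutation) dx_{(a)} ∧ dx_{(b)} ∧ dx_{(c)} with (a < b < c) sorted:
  d(z*(-x + 3*y)) includes (∂/∂z)(z*(-x + 3*y)) dz = (-x + 3*y) dz, which multiplied by dx ∧ dy gives (-x + 3*y) dx ∧ dy ∧ dz
  d(y*(x - z)) includes (∂/∂x)(y*(x - z)) dx = (y) dx, which multiplied by dy ∧ dz gives (y) dx ∧ dy ∧ dz
Collecting like 3-forms: d(omega) = (-x + 4*y) dx ∧ dy ∧ dz.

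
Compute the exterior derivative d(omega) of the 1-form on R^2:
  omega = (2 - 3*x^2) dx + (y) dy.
d(omega) = 0

For a 1-form omega = sum_i f_i dx_i, the exterior derivative is
  d(omega) = sum_{i < j} (∂f_j/∂x_i - ∂f_i/∂x_j) dx_i ∧ dx_j.

Assembling: d(omega) = 0.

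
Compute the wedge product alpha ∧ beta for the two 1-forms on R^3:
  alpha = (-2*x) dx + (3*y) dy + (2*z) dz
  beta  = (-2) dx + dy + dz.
alpha ∧ beta = (-2*x + 6*y) dx ∧ dy + (-2*x + 4*z) dx ∧ dz + (3*y - 2*z) dy ∧ dz

Distribute the wedge, using dx_i ∧ dx_j = -dx_j ∧ dx_i and dx_i ∧ dx_i = 0. For each pair (i, j) with i < j, the coefficient of dx_i ∧ dx_j in alpha ∧ beta is (alpha_i * beta_j - alpha_j * beta_i). Collecting: alpha ∧ beta = (-2*x + 6*y) dx ∧ dy + (-2*x + 4*z) dx ∧ dz + (3*y - 2*z) dy ∧ dz.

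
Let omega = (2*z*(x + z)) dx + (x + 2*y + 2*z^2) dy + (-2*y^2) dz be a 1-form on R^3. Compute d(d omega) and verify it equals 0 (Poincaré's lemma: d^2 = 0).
d(d omega) = 0

Step 1: d omega = sum_{i<j} (∂f_j/∂x_i - ∂f_i/∂x_j) dx_i ∧ dx_j:
  coeff of dx ∧ dy: 1
  coeff of dx ∧ dz: -2*x - 4*z
  coeff of dy ∧ dz: -4*y - 4*z
Step 2: Apply d again to each 2-form coefficient. The only possible 3-form in R^3 is dx ∧ dy ∧ dz, with coefficient
  ∂(coeff of dy∧dz)/∂x - ∂(coeff of dx∧dz)/∂y + ∂(coeff of dx∧dy)/∂z
  = ∂/∂x (-4*y - 4*z) - ∂/∂y (-2*x - 4*z) + ∂/∂z (1).
Each of these terms simplifies to sums of mixed partials that cancel in pairs. The result is 0 (by equality of mixed partials for smooth functions — Schwarz / Clairaut).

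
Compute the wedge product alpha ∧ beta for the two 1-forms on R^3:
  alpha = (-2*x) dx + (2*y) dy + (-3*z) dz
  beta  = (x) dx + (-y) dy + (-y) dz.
alpha ∧ beta = (x*(2*y + 3*z)) dx ∧ dz + (-y*(2*y + 3*z)) dy ∧ dz

Distribute the wedge, using dx_i ∧ dx_j = -dx_j ∧ dx_i and dx_i ∧ dx_i = 0. For each pair (i, j) with i < j, the coefficient of dx_i ∧ dx_j in alpha ∧ beta is (alpha_i * beta_j - alpha_j * beta_i). Collecting: alpha ∧ beta = (x*(2*y + 3*z)) dx ∧ dz + (-y*(2*y + 3*z)) dy ∧ dz.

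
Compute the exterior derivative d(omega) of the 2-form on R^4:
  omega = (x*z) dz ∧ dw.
d(omega) = (z) dx ∧ dz ∧ dw

For a 2-form omega = sum_{i<j} g_{ij} dx_i ∧ dx_j, the exterior derivative is
  d(omega) = sum_{i<j} d(g_{ij}) ∧ dx_i ∧ dx_j = sum_{i<j, k} (∂g_{ij}/∂x_k) dx_k ∧ dx_i ∧ dx_j.
Expand each term, using dx_k ∧ dx_i ∧ dx_j = sgn(permutation) dx_{(a)} ∧ dx_{(b)} ∧ dx_{(c)} with (a < b < c) sorted:
  d(x*z) includes (∂/∂x)(x*z) dx = (z) dx, which multiplied by dz ∧ dw gives (z) dx ∧ dz ∧ dw
Collecting like 3-forms: d(omega) = (z) dx ∧ dz ∧ dw.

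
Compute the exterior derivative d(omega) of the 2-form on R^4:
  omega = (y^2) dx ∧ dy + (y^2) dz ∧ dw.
d(omega) = (2*y) dy ∧ dz ∧ dw

For a 2-form omega = sum_{i<j} g_{ij} dx_i ∧ dx_j, the exterior derivative is
  d(omega) = sum_{i<j} d(g_{ij}) ∧ dx_i ∧ dx_j = sum_{i<j, k} (∂g_{ij}/∂x_k) dx_k ∧ dx_i ∧ dx_j.
Expand each term, using dx_k ∧ dx_i ∧ dx_j = sgn(permutation) dx_{(a)} ∧ dx_{(b)} ∧ dx_{(c)} with (a < b < c) sorted:
  d(y^2) includes (∂/∂y)(y^2) dy = (2*y) dy, which multiplied by dz ∧ dw gives (2*y) dy ∧ dz ∧ dw
Collecting like 3-forms: d(omega) = (2*y) dy ∧ dz ∧ dw.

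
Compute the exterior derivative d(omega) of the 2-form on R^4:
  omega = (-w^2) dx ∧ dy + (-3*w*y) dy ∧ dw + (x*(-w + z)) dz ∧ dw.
d(omega) = (-2*w) dx ∧ dy ∧ dw + (-w + z) dx ∧ dz ∧ dw

For a 2-form omega = sum_{i<j} g_{ij} dx_i ∧ dx_j, the exterior derivative is
  d(omega) = sum_{i<j} d(g_{ij}) ∧ dx_i ∧ dx_j = sum_{i<j, k} (∂g_{ij}/∂x_k) dx_k ∧ dx_i ∧ dx_j.
Expand each term, using dx_k ∧ dx_i ∧ dx_j = sgn(permutation) dx_{(a)} ∧ dx_{(b)} ∧ dx_{(c)} with (a < b < c) sorted:
  d(-w^2) includes (∂/∂w)(-w^2) dw = (-2*w) dw, which multiplied by dx ∧ dy gives (-2*w) dx ∧ dy ∧ dw
  d(x*(-w + z)) includes (∂/∂x)(x*(-w + z)) dx = (-w + z) dx, which multiplied by dz ∧ dw gives (-w + z) dx ∧ dz ∧ dw
Collecting like 3-forms: d(omega) = (-2*w) dx ∧ dy ∧ dw + (-w + z) dx ∧ dz ∧ dw.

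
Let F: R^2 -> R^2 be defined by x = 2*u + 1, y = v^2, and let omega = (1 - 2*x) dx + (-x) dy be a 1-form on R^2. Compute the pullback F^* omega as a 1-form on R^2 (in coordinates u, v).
F^* omega = (-8*u - 2) du + (2*v*(-2*u - 1)) dv

Using F^*(f dg) = (f ∘ F) d(g ∘ F), substitute each coordinate x_i by F_i(u, v) in f_i, and replace dx_i by d F_i = (∂F_i/∂u) du + (∂F_i/∂v) dv.
  For the x component: f_1(F) = -4*u - 1; d F_1 = (2) du + (0) dv
  For the y component: f_2(F) = -2*u - 1; d F_2 = (0) du + (2*v) dv
Combining and collecting du, dv coefficients:
  coeff of du: -8*u - 2
  coeff of dv: 2*v*(-2*u - 1)
F^* omega = (-8*u - 2) du + (2*v*(-2*u - 1)) dv.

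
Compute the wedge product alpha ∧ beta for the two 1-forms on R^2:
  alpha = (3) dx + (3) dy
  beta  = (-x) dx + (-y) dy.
alpha ∧ beta = (3*x - 3*y) dx ∧ dy

Distribute the wedge, using dx_i ∧ dx_j = -dx_j ∧ dx_i and dx_i ∧ dx_i = 0. For each pair (i, j) with i < j, the coefficient of dx_i ∧ dx_j in alpha ∧ beta is (alpha_i * beta_j - alpha_j * beta_i). Collecting: alpha ∧ beta = (3*x - 3*y) dx ∧ dy.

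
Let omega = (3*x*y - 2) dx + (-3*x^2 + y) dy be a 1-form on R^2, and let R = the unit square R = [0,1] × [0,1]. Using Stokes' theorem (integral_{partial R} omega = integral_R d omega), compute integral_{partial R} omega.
integral_(partial R) omega = -9/2

Stokes: integral_partial_R omega = integral_R d omega with d omega = (∂Q/∂x - ∂P/∂y) dx ∧ dy.
  ∂Q/∂x = -6*x
  ∂P/∂y = 3*x
  integrand = ∂Q/∂x - ∂P/∂y = -9*x.
Integrating over R: integral_0^1 integral_0^1 (-9*x) dx dy = -9/2.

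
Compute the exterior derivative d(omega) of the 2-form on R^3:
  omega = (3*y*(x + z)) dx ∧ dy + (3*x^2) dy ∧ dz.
d(omega) = (6*x + 3*y) dx ∧ dy ∧ dz

For a 2-form omega = sum_{i<j} g_{ij} dx_i ∧ dx_j, the exterior derivative is
  d(omega) = sum_{i<j} d(g_{ij}) ∧ dx_i ∧ dx_j = sum_{i<j, k} (∂g_{ij}/∂x_k) dx_k ∧ dx_i ∧ dx_j.
Expand each term, using dx_k ∧ dx_i ∧ dx_j = sgn(permutation) dx_{(a)} ∧ dx_{(b)} ∧ dx_{(c)} with (a < b < c) sorted:
  d(3*y*(x + z)) includes (∂/∂z)(3*y*(x + z)) dz = (3*y) dz, which multiplied by dx ∧ dy gives (3*y) dx ∧ dy ∧ dz
  d(3*x^2) includes (∂/∂x)(3*x^2) dx = (6*x) dx, which multiplied by dy ∧ dz gives (6*x) dx ∧ dy ∧ dz
Collecting like 3-forms: d(omega) = (6*x + 3*y) dx ∧ dy ∧ dz.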